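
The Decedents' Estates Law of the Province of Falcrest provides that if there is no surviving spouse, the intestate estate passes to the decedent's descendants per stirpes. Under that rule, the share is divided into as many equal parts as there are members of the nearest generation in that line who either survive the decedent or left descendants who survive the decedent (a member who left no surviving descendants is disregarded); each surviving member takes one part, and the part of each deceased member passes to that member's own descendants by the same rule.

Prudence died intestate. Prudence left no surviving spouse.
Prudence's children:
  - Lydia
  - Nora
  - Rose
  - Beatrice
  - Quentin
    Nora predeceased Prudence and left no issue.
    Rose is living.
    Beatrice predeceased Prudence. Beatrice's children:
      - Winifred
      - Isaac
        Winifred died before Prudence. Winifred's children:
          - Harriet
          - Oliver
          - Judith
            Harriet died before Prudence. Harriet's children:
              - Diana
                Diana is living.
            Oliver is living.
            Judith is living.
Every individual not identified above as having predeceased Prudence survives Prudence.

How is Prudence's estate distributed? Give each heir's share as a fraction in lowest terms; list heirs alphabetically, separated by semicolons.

Diana 1/24; Isaac 1/8; Judith 1/24; Lydia 1/4; Oliver 1/24; Quentin 1/4; Rose 1/4

There is no surviving spouse, so the entire estate passes to Prudence's descendants per stirpes.
Nora left no surviving issue, so that branch lapses and is disregarded.
The estate is divided into 4 equal shares of 1/4 among Lydia, Rose, Beatrice, Quentin.
Lydia is living and takes 1/4.
Rose is living and takes 1/4.
Beatrice predeceased; the 1/4 allotted to Beatrice's branch passes to Beatrice's issue by representation.
The 1/4 is divided into 2 equal shares of 1/8 among Winifred, Isaac.
Winifred predeceased; the 1/8 allotted to Winifred's branch passes to Winifred's issue by representation.
The 1/8 is divided into 3 equal shares of 1/24 among Harriet, Oliver, Judith.
Harriet predeceased; the 1/24 allotted to Harriet's branch passes to Harriet's issue by representation.
Diana is the sole taker at this level and receives the full 1/24.
Oliver is living and takes 1/24.
Judith is living and takes 1/24.
Isaac is living and takes 1/8.
Quentin is living and takes 1/4.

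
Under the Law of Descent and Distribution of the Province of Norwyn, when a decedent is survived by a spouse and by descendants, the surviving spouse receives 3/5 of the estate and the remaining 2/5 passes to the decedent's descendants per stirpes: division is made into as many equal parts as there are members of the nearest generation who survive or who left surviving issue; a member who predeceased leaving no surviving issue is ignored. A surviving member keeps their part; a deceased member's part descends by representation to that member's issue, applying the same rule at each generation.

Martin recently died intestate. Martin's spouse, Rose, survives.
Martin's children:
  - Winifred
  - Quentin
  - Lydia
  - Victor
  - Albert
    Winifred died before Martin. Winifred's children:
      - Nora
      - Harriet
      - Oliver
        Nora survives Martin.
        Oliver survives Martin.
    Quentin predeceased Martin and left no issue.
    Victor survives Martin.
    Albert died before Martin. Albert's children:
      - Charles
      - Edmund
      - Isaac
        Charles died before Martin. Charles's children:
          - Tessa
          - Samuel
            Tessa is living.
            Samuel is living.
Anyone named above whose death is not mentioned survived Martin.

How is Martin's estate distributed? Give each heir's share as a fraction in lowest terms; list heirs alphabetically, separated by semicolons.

Rose, as surviving spouse, takes 3/5.
The remaining 2/5 passes to Martin's descendants per stirpes.
Quentin left no surviving issue, so that branch lapses and is disregarded.
The 2/5 is divided into 4 equal shares of 1/10 among Winifred, Lydia, Victor, Albert.
Winifred predeceased; the 1/10 allotted to Winifred's branch passes to Winifred's issue by representation.
The 1/10 is divided into 3 equal shares of 1/30 among Nora, Harriet, Oliver.
Nora is living and takes 1/30.
Harriet is living and takes 1/30.
Oliver is living and takes 1/30.
Lydia is living and takes 1/10.
Victor is living and takes 1/10.
Albert predeceased; the 1/10 allotted to Albert's branch passes to Albert's issue by representation.
The 1/10 is divided into 3 equal shares of 1/30 among Charles, Edmund, Isaac.
Charles predeceased; the 1/30 allotted to Charles's branch passes to Charles's issue by representation.
The 1/30 is divided into 2 equal shares of 1/60 among Tessa, Samuel.
Tessa is living and takes 1/60.
Samuel is living and takes 1/60.
Edmund is living and takes 1/30.
Isaac is living and takes 1/30.

Edmund 1/30; Harriet 1/30; Isaac 1/30; Lydia 1/10; Nora 1/30; Oliver 1/30; Rose 3/5; Samuel 1/60; Tessa 1/60; Victor 1/10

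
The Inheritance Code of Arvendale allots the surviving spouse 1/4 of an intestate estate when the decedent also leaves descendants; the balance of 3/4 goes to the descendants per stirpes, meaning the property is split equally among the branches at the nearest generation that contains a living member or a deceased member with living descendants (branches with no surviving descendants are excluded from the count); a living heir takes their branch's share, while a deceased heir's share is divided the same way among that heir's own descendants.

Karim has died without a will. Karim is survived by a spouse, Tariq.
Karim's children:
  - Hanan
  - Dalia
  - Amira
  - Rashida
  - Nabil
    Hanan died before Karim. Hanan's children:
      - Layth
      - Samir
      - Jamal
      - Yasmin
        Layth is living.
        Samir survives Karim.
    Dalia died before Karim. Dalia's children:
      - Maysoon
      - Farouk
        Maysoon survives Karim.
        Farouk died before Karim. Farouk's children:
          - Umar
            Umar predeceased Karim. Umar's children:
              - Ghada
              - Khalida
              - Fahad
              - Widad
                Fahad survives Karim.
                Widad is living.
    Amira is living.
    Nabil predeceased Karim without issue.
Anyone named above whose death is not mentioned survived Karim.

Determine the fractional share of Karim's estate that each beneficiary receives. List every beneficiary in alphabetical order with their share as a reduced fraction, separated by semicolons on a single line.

Amira 3/16; Fahad 3/128; Ghada 3/128; Jamal 3/64; Khalida 3/128; Layth 3/64; Maysoon 3/32; Rashida 3/16; Samir 3/64; Tariq 1/4; Widad 3/128; Yasmin 3/64

Tariq, as surviving spouse, takes 1/4.
The remaining 3/4 passes to Karim's descendants per stirpes.
Nabil left no surviving issue, so that branch lapses and is disregarded.
The 3/4 is divided into 4 equal shares of 3/16 among Hanan, Dalia, Amira, Rashida.
Hanan predeceased; the 3/16 allotted to Hanan's branch passes to Hanan's issue by representation.
The 3/16 is divided into 4 equal shares of 3/64 among Layth, Samir, Jamal, Yasmin.
Layth is living and takes 3/64.
Samir is living and takes 3/64.
Jamal is living and takes 3/64.
Yasmin is living and takes 3/64.
Dalia predeceased; the 3/16 allotted to Dalia's branch passes to Dalia's issue by representation.
The 3/16 is divided into 2 equal shares of 3/32 among Maysoon, Farouk.
Maysoon is living and takes 3/32.
Farouk predeceased; the 3/32 allotted to Farouk's branch passes to Farouk's issue by representation.
Umar's line is the sole branch at this level, so the full 3/32 passes to Umar's issue by representation.
The 3/32 is divided into 4 equal shares of 3/128 among Ghada, Khalida, Fahad, Widad.
Ghada is living and takes 3/128.
Khalida is living and takes 3/128.
Fahad is living and takes 3/128.
Widad is living and takes 3/128.
Amira is living and takes 3/16.
Rashida is living and takes 3/16.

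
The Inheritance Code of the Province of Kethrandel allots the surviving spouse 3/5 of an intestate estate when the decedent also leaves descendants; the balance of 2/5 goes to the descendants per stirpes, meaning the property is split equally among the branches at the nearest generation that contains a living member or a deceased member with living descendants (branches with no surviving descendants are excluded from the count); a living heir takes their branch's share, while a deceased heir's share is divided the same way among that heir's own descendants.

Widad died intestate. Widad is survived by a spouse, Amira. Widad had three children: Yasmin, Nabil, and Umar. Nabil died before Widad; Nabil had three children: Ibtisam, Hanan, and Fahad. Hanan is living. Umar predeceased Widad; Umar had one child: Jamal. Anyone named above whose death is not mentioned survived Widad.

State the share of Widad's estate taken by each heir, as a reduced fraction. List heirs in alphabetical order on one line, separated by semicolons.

Amira, as surviving spouse, takes 3/5.
The remaining 2/5 passes to Widad's descendants per stirpes.
The 2/5 is divided into 3 equal shares of 2/15 among Yasmin, Nabil, Umar.
Yasmin is living and takes 2/15.
Nabil predeceased; the 2/15 allotted to Nabil's branch passes to Nabil's issue by representation.
The 2/15 is divided into 3 equal shares of 2/45 among Ibtisam, Hanan, Fahad.
Ibtisam is living and takes 2/45.
Hanan is living and takes 2/45.
Fahad is living and takes 2/45.
Umar predeceased; the 2/15 allotted to Umar's branch passes to Umar's issue by representation.
Jamal is the sole taker at this level and receives the full 2/15.

Amira 3/5; Fahad 2/45; Hanan 2/45; Ibtisam 2/45; Jamal 2/15; Yasmin 2/15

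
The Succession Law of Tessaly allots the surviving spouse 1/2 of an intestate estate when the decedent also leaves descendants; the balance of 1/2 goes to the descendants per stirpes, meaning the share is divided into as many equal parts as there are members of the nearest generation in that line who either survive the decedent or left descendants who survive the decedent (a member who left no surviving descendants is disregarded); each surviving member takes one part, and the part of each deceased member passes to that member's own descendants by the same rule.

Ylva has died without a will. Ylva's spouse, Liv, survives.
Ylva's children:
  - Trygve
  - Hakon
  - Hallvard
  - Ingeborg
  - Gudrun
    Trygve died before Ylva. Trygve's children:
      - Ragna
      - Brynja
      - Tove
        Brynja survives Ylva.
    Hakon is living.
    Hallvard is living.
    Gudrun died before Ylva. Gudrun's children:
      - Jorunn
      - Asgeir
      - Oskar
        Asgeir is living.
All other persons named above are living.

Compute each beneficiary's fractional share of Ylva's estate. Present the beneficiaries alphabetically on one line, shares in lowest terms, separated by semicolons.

Asgeir 1/30; Brynja 1/30; Hakon 1/10; Hallvard 1/10; Ingeborg 1/10; Jorunn 1/30; Liv 1/2; Oskar 1/30; Ragna 1/30; Tove 1/30

Liv, as surviving spouse, takes 1/2.
The remaining 1/2 passes to Ylva's descendants per stirpes.
The 1/2 is divided into 5 equal shares of 1/10 among Trygve, Hakon, Hallvard, Ingeborg, Gudrun.
Trygve predeceased; the 1/10 allotted to Trygve's branch passes to Trygve's issue by representation.
The 1/10 is divided into 3 equal shares of 1/30 among Ragna, Brynja, Tove.
Ragna is living and takes 1/30.
Brynja is living and takes 1/30.
Tove is living and takes 1/30.
Hakon is living and takes 1/10.
Hallvard is living and takes 1/10.
Ingeborg is living and takes 1/10.
Gudrun predeceased; the 1/10 allotted to Gudrun's branch passes to Gudrun's issue by representation.
The 1/10 is divided into 3 equal shares of 1/30 among Jorunn, Asgeir, Oskar.
Jorunn is living and takes 1/30.
Asgeir is living and takes 1/30.
Oskar is living and takes 1/30.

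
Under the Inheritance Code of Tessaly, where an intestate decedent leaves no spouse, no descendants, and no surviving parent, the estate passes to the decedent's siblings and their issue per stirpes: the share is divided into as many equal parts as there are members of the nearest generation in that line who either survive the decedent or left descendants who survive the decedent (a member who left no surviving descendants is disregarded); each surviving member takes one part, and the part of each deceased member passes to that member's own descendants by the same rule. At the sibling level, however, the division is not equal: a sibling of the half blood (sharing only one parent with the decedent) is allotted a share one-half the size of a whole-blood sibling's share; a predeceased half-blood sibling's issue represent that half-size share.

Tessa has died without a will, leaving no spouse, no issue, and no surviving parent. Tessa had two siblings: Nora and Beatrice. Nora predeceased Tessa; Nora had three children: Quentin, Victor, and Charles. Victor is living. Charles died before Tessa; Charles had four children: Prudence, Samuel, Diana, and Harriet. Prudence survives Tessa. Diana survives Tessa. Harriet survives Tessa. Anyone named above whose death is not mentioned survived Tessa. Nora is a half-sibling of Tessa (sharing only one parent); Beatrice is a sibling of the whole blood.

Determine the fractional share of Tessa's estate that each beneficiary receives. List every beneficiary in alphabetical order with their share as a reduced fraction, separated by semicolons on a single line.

No spouse, descendants, or parent survives, so the estate passes to Tessa's siblings per stirpes.
Half-blood siblings count for one-half the weight of whole-blood siblings at the initial division.
Dividing 1 in proportion to weights (total weight 3/2): Nora (weight 1/2) → 1/3; Beatrice (weight 1) → 2/3.
Nora predeceased; the 1/3 allotted to Nora's branch passes to Nora's issue by representation.
The 1/3 is divided into 3 equal shares of 1/9 among Quentin, Victor, Charles.
Quentin is living and takes 1/9.
Victor is living and takes 1/9.
Charles predeceased; the 1/9 allotted to Charles's branch passes to Charles's issue by representation.
The 1/9 is divided into 4 equal shares of 1/36 among Prudence, Samuel, Diana, Harriet.
Prudence is living and takes 1/36.
Samuel is living and takes 1/36.
Diana is living and takes 1/36.
Harriet is living and takes 1/36.
Beatrice is living and takes 2/3.

Beatrice 2/3; Diana 1/36; Harriet 1/36; Prudence 1/36; Quentin 1/9; Samuel 1/36; Victor 1/9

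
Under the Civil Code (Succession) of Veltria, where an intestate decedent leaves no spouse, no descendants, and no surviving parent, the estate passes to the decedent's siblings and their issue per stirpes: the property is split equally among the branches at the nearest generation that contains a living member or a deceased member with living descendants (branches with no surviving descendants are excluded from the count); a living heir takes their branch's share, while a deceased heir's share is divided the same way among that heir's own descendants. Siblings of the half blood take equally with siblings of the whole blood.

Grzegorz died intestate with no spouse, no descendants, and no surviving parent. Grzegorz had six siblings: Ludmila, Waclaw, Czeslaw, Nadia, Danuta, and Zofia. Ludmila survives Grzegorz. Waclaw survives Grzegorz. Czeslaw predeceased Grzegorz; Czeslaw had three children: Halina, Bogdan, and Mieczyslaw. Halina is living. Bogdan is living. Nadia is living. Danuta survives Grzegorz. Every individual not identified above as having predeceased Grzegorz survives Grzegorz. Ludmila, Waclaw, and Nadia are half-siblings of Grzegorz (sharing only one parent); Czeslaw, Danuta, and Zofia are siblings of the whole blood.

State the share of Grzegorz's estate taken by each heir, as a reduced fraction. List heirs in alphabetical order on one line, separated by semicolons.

Bogdan 1/18; Danuta 1/6; Halina 1/18; Ludmila 1/6; Mieczyslaw 1/18; Nadia 1/6; Waclaw 1/6; Zofia 1/6

No spouse, descendants, or parent survives, so the estate passes to Grzegorz's siblings per stirpes.
Half-blood and whole-blood siblings take equally under the stated rule.
The estate is divided into 6 equal shares of 1/6 among Ludmila, Waclaw, Czeslaw, Nadia, Danuta, Zofia.
Ludmila is living and takes 1/6.
Waclaw is living and takes 1/6.
Czeslaw predeceased; the 1/6 allotted to Czeslaw's branch passes to Czeslaw's issue by representation.
The 1/6 is divided into 3 equal shares of 1/18 among Halina, Bogdan, Mieczyslaw.
Halina is living and takes 1/18.
Bogdan is living and takes 1/18.
Mieczyslaw is living and takes 1/18.
Nadia is living and takes 1/6.
Danuta is living and takes 1/6.
Zofia is living and takes 1/6.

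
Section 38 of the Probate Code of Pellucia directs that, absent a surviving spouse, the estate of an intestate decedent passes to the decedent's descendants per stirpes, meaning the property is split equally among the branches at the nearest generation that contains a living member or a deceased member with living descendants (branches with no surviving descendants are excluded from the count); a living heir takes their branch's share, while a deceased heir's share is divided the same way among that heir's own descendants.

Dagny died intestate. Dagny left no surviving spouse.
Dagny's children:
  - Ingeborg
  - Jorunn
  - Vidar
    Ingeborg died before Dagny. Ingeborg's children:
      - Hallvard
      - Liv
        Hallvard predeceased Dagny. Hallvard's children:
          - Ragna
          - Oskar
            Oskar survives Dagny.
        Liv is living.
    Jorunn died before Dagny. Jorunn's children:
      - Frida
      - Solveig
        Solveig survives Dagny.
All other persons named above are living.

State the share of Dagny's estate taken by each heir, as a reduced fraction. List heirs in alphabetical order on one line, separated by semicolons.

There is no surviving spouse, so the entire estate passes to Dagny's descendants per stirpes.
The estate is divided into 3 equal shares of 1/3 among Ingeborg, Jorunn, Vidar.
Ingeborg predeceased; the 1/3 allotted to Ingeborg's branch passes to Ingeborg's issue by representation.
The 1/3 is divided into 2 equal shares of 1/6 among Hallvard, Liv.
Hallvard predeceased; the 1/6 allotted to Hallvard's branch passes to Hallvard's issue by representation.
The 1/6 is divided into 2 equal shares of 1/12 among Ragna, Oskar.
Ragna is living and takes 1/12.
Oskar is living and takes 1/12.
Liv is living and takes 1/6.
Jorunn predeceased; the 1/3 allotted to Jorunn's branch passes to Jorunn's issue by representation.
The 1/3 is divided into 2 equal shares of 1/6 among Frida, Solveig.
Frida is living and takes 1/6.
Solveig is living and takes 1/6.
Vidar is living and takes 1/3.

Frida 1/6; Liv 1/6; Oskar 1/12; Ragna 1/12; Solveig 1/6; Vidar 1/3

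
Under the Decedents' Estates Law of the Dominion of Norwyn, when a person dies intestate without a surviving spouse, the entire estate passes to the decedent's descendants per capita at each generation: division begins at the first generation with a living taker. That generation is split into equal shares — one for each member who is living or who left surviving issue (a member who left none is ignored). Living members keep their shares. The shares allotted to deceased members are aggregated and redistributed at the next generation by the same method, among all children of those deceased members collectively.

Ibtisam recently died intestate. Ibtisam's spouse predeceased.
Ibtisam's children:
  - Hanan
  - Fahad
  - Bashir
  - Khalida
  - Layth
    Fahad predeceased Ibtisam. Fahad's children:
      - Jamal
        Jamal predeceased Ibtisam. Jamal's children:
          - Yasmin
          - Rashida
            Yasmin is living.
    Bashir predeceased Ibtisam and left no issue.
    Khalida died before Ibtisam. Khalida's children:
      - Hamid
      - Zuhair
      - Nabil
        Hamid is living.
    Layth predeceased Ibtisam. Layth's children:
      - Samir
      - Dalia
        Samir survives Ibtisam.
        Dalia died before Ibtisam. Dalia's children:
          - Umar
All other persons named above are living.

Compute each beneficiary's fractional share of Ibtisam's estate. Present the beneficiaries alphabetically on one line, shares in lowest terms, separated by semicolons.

There is no surviving spouse, so the entire estate passes to Ibtisam's descendants per capita at each generation.
At generation 1 (Hanan, Fahad, Khalida, Layth) there are 4 shares of (1)/4 = 1/4 each.
Living: Hanan — each takes 1/4.
Deceased: Fahad, Khalida, and Layth. Their combined 3/4 is pooled and carried to generation 2.
At generation 2 (Jamal, Hamid, Zuhair, Nabil, Samir, Dalia) there are 6 shares of (3/4)/6 = 1/8 each.
Living: Hamid, Zuhair, Nabil, and Samir — each takes 1/8.
Deceased: Jamal and Dalia. Their combined 1/4 is pooled and carried to generation 3.
At generation 3 (Yasmin, Rashida, Umar) there are 3 shares of (1/4)/3 = 1/12 each.
Living: Yasmin, Rashida, and Umar — each takes 1/12.

Hamid 1/8; Hanan 1/4; Nabil 1/8; Rashida 1/12; Samir 1/8; Umar 1/12; Yasmin 1/12; Zuhair 1/8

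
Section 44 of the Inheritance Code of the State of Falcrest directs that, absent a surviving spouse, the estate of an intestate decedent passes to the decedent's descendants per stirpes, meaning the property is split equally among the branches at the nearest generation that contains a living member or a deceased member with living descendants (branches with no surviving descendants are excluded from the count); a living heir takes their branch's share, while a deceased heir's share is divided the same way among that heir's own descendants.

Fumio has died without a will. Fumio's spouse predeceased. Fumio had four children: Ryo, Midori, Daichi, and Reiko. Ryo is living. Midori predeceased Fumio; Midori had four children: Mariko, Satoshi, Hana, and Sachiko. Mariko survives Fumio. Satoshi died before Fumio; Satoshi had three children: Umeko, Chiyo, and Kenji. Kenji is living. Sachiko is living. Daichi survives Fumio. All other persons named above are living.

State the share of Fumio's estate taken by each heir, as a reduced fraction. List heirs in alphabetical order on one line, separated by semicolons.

Chiyo 1/48; Daichi 1/4; Hana 1/16; Kenji 1/48; Mariko 1/16; Reiko 1/4; Ryo 1/4; Sachiko 1/16; Umeko 1/48

There is no surviving spouse, so the entire estate passes to Fumio's descendants per stirpes.
The estate is divided into 4 equal shares of 1/4 among Ryo, Midori, Daichi, Reiko.
Ryo is living and takes 1/4.
Midori predeceased; the 1/4 allotted to Midori's branch passes to Midori's issue by representation.
The 1/4 is divided into 4 equal shares of 1/16 among Mariko, Satoshi, Hana, Sachiko.
Mariko is living and takes 1/16.
Satoshi predeceased; the 1/16 allotted to Satoshi's branch passes to Satoshi's issue by representation.
The 1/16 is divided into 3 equal shares of 1/48 among Umeko, Chiyo, Kenji.
Umeko is living and takes 1/48.
Chiyo is living and takes 1/48.
Kenji is living and takes 1/48.
Hana is living and takes 1/16.
Sachiko is living and takes 1/16.
Daichi is living and takes 1/4.
Reiko is living and takes 1/4.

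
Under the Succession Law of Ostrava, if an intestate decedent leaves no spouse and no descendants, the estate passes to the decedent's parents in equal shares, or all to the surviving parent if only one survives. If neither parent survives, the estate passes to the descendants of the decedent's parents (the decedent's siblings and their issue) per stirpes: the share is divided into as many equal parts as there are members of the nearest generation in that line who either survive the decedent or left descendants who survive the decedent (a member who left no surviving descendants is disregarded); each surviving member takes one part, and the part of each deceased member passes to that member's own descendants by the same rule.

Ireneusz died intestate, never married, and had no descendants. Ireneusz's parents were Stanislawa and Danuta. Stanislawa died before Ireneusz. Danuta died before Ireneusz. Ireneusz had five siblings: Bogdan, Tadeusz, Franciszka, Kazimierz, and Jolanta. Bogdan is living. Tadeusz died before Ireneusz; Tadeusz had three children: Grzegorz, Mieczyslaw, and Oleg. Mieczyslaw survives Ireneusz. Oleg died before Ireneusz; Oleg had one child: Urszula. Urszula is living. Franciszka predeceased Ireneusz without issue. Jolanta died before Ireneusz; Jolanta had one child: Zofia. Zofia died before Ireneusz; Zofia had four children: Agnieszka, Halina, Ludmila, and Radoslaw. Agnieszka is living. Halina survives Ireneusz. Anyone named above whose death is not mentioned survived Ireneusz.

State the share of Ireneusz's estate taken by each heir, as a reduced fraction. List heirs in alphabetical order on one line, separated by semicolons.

Neither parent survives and there are no descendants, so the estate passes to Ireneusz's siblings and their issue per stirpes.
Franciszka left no surviving issue, so that branch lapses and is disregarded.
The estate is divided into 4 equal shares of 1/4 among Bogdan, Tadeusz, Kazimierz, Jolanta.
Bogdan is living and takes 1/4.
Tadeusz predeceased; the 1/4 allotted to Tadeusz's branch passes to Tadeusz's issue by representation.
The 1/4 is divided into 3 equal shares of 1/12 among Grzegorz, Mieczyslaw, Oleg.
Grzegorz is living and takes 1/12.
Mieczyslaw is living and takes 1/12.
Oleg predeceased; the 1/12 allotted to Oleg's branch passes to Oleg's issue by representation.
Urszula is the sole taker at this level and receives the full 1/12.
Kazimierz is living and takes 1/4.
Jolanta predeceased; the 1/4 allotted to Jolanta's branch passes to Jolanta's issue by representation.
Zofia's line is the sole branch at this level, so the full 1/4 passes to Zofia's issue by representation.
The 1/4 is divided into 4 equal shares of 1/16 among Agnieszka, Halina, Ludmila, Radoslaw.
Agnieszka is living and takes 1/16.
Halina is living and takes 1/16.
Ludmila is living and takes 1/16.
Radoslaw is living and takes 1/16.

Agnieszka 1/16; Bogdan 1/4; Grzegorz 1/12; Halina 1/16; Kazimierz 1/4; Ludmila 1/16; Mieczyslaw 1/12; Radoslaw 1/16; Urszula 1/12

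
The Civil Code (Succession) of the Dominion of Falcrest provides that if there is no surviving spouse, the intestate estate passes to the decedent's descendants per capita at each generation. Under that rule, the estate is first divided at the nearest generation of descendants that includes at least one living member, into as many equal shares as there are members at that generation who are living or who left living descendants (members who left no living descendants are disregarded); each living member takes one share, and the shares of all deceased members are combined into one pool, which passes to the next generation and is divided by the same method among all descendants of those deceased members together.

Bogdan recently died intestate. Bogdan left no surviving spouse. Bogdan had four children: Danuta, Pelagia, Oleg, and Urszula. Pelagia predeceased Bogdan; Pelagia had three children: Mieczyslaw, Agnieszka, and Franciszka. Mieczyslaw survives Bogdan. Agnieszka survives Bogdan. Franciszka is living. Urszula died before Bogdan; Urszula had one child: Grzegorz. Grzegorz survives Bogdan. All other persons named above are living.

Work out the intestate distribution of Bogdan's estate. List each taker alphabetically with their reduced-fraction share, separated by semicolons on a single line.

Agnieszka 1/8; Danuta 1/4; Franciszka 1/8; Grzegorz 1/8; Mieczyslaw 1/8; Oleg 1/4

There is no surviving spouse, so the entire estate passes to Bogdan's descendants per capita at each generation.
At generation 1 (Danuta, Pelagia, Oleg, Urszula) there are 4 shares of (1)/4 = 1/4 each.
Living: Danuta and Oleg — each takes 1/4.
Deceased: Pelagia and Urszula. Their combined 1/2 is pooled and carried to generation 2.
At generation 2 (Mieczyslaw, Agnieszka, Franciszka, Grzegorz) there are 4 shares of (1/2)/4 = 1/8 each.
Living: Mieczyslaw, Agnieszka, Franciszka, and Grzegorz — each takes 1/8.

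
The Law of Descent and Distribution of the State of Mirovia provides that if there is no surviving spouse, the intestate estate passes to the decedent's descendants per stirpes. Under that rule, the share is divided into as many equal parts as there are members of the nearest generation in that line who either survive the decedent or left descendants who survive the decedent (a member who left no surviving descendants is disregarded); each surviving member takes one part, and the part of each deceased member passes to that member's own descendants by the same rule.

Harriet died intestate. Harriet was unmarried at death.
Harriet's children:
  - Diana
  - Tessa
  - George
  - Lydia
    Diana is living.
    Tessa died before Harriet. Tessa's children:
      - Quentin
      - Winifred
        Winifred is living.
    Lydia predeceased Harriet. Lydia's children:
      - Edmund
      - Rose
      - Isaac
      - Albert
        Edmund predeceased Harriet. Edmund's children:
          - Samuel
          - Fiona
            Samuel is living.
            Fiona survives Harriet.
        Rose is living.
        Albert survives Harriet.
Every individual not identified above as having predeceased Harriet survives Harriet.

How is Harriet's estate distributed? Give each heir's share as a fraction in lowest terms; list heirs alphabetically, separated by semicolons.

Albert 1/16; Diana 1/4; Fiona 1/32; George 1/4; Isaac 1/16; Quentin 1/8; Rose 1/16; Samuel 1/32; Winifred 1/8

There is no surviving spouse, so the entire estate passes to Harriet's descendants per stirpes.
The estate is divided into 4 equal shares of 1/4 among Diana, Tessa, George, Lydia.
Diana is living and takes 1/4.
Tessa predeceased; the 1/4 allotted to Tessa's branch passes to Tessa's issue by representation.
The 1/4 is divided into 2 equal shares of 1/8 among Quentin, Winifred.
Quentin is living and takes 1/8.
Winifred is living and takes 1/8.
George is living and takes 1/4.
Lydia predeceased; the 1/4 allotted to Lydia's branch passes to Lydia's issue by representation.
The 1/4 is divided into 4 equal shares of 1/16 among Edmund, Rose, Isaac, Albert.
Edmund predeceased; the 1/16 allotted to Edmund's branch passes to Edmund's issue by representation.
The 1/16 is divided into 2 equal shares of 1/32 among Samuel, Fiona.
Samuel is living and takes 1/32.
Fiona is living and takes 1/32.
Rose is living and takes 1/16.
Isaac is living and takes 1/16.
Albert is living and takes 1/16.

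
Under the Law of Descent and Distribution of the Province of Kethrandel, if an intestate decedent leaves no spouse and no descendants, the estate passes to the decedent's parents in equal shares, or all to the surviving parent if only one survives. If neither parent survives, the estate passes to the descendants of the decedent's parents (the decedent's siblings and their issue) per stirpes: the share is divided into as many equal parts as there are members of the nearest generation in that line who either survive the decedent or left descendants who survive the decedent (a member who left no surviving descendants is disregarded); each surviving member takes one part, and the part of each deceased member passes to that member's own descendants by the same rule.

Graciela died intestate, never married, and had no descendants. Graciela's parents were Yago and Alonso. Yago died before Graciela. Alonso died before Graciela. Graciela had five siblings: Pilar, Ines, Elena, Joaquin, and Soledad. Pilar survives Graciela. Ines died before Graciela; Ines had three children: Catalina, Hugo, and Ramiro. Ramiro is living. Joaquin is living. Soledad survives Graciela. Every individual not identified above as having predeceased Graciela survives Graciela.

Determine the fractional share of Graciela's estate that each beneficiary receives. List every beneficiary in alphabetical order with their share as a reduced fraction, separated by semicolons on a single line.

Neither parent survives and there are no descendants, so the estate passes to Graciela's siblings and their issue per stirpes.
The estate is divided into 5 equal shares of 1/5 among Pilar, Ines, Elena, Joaquin, Soledad.
Pilar is living and takes 1/5.
Ines predeceased; the 1/5 allotted to Ines's branch passes to Ines's issue by representation.
The 1/5 is divided into 3 equal shares of 1/15 among Catalina, Hugo, Ramiro.
Catalina is living and takes 1/15.
Hugo is living and takes 1/15.
Ramiro is living and takes 1/15.
Elena is living and takes 1/5.
Joaquin is living and takes 1/5.
Soledad is living and takes 1/5.

Catalina 1/15; Elena 1/5; Hugo 1/15; Joaquin 1/5; Pilar 1/5; Ramiro 1/15; Soledad 1/5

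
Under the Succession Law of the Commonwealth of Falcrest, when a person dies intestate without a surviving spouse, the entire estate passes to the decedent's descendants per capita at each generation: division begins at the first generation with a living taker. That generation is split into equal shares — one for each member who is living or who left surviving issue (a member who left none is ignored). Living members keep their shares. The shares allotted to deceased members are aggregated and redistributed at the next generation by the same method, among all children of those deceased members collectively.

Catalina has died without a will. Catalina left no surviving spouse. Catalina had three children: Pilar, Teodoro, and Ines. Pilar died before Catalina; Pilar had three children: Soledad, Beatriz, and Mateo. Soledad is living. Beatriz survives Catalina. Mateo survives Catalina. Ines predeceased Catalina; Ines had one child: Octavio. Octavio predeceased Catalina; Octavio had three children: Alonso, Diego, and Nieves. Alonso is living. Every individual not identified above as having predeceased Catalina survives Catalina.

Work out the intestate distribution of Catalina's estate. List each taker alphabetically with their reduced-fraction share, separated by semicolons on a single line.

There is no surviving spouse, so the entire estate passes to Catalina's descendants per capita at each generation.
At generation 1 (Pilar, Teodoro, Ines) there are 3 shares of (1)/3 = 1/3 each.
Living: Teodoro — each takes 1/3.
Deceased: Pilar and Ines. Their combined 2/3 is pooled and carried to generation 2.
At generation 2 (Soledad, Beatriz, Mateo, Octavio) there are 4 shares of (2/3)/4 = 1/6 each.
Living: Soledad, Beatriz, and Mateo — each takes 1/6.
Deceased: Octavio. That 1/6 share is carried to generation 3.
At generation 3 (Alonso, Diego, Nieves) there are 3 shares of (1/6)/3 = 1/18 each.
Living: Alonso, Diego, and Nieves — each takes 1/18.

Alonso 1/18; Beatriz 1/6; Diego 1/18; Mateo 1/6; Nieves 1/18; Soledad 1/6; Teodoro 1/3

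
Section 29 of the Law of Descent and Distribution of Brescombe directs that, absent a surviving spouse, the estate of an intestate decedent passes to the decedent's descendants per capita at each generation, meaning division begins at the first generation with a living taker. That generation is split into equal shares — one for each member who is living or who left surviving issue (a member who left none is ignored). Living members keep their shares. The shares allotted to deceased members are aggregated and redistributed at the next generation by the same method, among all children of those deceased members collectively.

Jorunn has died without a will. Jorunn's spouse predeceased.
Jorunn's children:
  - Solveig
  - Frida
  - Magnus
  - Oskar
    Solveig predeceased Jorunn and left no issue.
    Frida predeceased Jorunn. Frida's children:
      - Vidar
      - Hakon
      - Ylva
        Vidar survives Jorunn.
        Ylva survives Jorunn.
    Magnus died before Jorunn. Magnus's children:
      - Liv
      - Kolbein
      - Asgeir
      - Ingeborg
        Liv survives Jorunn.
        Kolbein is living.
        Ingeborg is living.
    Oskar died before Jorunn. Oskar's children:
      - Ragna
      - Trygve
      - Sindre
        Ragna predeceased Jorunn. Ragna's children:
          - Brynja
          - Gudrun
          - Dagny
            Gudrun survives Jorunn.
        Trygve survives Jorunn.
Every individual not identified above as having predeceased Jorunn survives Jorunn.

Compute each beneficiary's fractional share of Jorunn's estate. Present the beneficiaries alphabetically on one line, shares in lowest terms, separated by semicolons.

There is no surviving spouse, so the entire estate passes to Jorunn's descendants per capita at each generation.
No one at generation 1 (Frida, Magnus, Oskar) is living; moving to the next generation.
At generation 2 (Vidar, Hakon, Ylva, Liv, Kolbein, Asgeir, Ingeborg, Ragna, Trygve, Sindre) there are 10 shares of (1)/10 = 1/10 each.
Living: Vidar, Hakon, Ylva, Liv, Kolbein, Asgeir, Ingeborg, Trygve, and Sindre — each takes 1/10.
Deceased: Ragna. That 1/10 share is carried to generation 3.
At generation 3 (Brynja, Gudrun, Dagny) there are 3 shares of (1/10)/3 = 1/30 each.
Living: Brynja, Gudrun, and Dagny — each takes 1/30.

Asgeir 1/10; Brynja 1/30; Dagny 1/30; Gudrun 1/30; Hakon 1/10; Ingeborg 1/10; Kolbein 1/10; Liv 1/10; Sindre 1/10; Trygve 1/10; Vidar 1/10; Ylva 1/10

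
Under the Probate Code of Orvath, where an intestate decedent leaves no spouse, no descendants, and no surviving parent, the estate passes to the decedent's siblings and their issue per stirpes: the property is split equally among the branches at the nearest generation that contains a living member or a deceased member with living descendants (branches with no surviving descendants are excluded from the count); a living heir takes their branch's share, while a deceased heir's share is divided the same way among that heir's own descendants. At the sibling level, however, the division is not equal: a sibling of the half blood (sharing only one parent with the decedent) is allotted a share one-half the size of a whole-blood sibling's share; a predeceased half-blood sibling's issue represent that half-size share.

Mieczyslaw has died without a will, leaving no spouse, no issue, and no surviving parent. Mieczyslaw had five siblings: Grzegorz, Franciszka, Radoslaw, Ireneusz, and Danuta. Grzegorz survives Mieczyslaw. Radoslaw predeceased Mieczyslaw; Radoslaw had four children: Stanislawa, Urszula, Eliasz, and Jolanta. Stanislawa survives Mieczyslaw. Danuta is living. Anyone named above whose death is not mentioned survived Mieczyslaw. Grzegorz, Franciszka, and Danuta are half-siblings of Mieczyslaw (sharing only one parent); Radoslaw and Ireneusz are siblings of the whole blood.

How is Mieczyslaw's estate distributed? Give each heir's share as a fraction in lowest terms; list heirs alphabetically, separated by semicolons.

Danuta 1/7; Eliasz 1/14; Franciszka 1/7; Grzegorz 1/7; Ireneusz 2/7; Jolanta 1/14; Stanislawa 1/14; Urszula 1/14

No spouse, descendants, or parent survives, so the estate passes to Mieczyslaw's siblings per stirpes.
Half-blood siblings count for one-half the weight of whole-blood siblings at the initial division.
Dividing 1 in proportion to weights (total weight 7/2): Grzegorz (weight 1/2) → 1/7; Franciszka (weight 1/2) → 1/7; Radoslaw (weight 1) → 2/7; Ireneusz (weight 1) → 2/7; Danuta (weight 1/2) → 1/7.
Grzegorz is living and takes 1/7.
Franciszka is living and takes 1/7.
Radoslaw predeceased; the 2/7 allotted to Radoslaw's branch passes to Radoslaw's issue by representation.
The 2/7 is divided into 4 equal shares of 1/14 among Stanislawa, Urszula, Eliasz, Jolanta.
Stanislawa is living and takes 1/14.
Urszula is living and takes 1/14.
Eliasz is living and takes 1/14.
Jolanta is living and takes 1/14.
Ireneusz is living and takes 2/7.
Danuta is living and takes 1/7.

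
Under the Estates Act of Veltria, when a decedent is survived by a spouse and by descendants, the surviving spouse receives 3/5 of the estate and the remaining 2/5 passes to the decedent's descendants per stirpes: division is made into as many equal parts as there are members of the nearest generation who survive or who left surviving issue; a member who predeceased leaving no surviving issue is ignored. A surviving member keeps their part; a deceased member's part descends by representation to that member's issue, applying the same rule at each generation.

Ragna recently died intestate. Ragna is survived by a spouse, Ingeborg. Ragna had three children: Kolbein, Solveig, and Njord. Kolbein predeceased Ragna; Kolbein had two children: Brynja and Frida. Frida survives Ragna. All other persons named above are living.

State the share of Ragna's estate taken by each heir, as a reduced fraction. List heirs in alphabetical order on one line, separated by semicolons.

Ingeborg, as surviving spouse, takes 3/5.
The remaining 2/5 passes to Ragna's descendants per stirpes.
The 2/5 is divided into 3 equal shares of 2/15 among Kolbein, Solveig, Njord.
Kolbein predeceased; the 2/15 allotted to Kolbein's branch passes to Kolbein's issue by representation.
The 2/15 is divided into 2 equal shares of 1/15 among Brynja, Frida.
Brynja is living and takes 1/15.
Frida is living and takes 1/15.
Solveig is living and takes 2/15.
Njord is living and takes 2/15.

Brynja 1/15; Frida 1/15; Ingeborg 3/5; Njord 2/15; Solveig 2/15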